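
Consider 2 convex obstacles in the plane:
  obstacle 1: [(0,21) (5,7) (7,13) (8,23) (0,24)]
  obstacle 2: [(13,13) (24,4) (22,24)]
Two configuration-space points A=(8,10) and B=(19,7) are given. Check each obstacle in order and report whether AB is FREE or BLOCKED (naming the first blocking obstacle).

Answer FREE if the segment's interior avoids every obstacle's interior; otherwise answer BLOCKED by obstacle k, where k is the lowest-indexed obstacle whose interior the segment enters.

FREE

Obstacle 1 [(0,21) (5,7) (7,13) (8,23) (0,24)]:
  edge (0,21)–(5,7): clear
  edge (5,7)–(7,13): clear
  edge (7,13)–(8,23): clear
  edge (8,23)–(0,24): clear
  edge (0,24)–(0,21): clear
  midpoint (27/2,17/2) outside
  → clear
Obstacle 2 [(13,13) (24,4) (22,24)]:
  edge (13,13)–(24,4): clear
  edge (24,4)–(22,24): clear
  edge (22,24)–(13,13): clear
  midpoint (27/2,17/2) outside
  → clear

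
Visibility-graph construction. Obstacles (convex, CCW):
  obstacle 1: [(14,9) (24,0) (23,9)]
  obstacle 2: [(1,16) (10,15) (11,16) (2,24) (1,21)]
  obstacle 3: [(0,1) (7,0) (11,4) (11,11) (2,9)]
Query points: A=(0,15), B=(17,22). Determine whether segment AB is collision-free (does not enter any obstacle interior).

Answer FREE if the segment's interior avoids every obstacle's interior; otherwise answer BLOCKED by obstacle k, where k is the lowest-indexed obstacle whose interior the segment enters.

BLOCKED by obstacle 2

Obstacle 1 [(14,9) (24,0) (23,9)]:
  edge (14,9)–(24,0): clear
  edge (24,0)–(23,9): clear
  edge (23,9)–(14,9): clear
  midpoint (17/2,37/2) outside
  → clear
Obstacle 2 [(1,16) (10,15) (11,16) (2,24) (1,21)]:
  edge (1,16)–(10,15): crosses AB
  edge (10,15)–(11,16): clear
  edge (11,16)–(2,24): crosses AB
  edge (2,24)–(1,21): clear
  edge (1,21)–(1,16): clear
  → BLOCKED
Obstacle 3 [(0,1) (7,0) (11,4) (11,11) (2,9)]:
  edge (0,1)–(7,0): clear
  edge (7,0)–(11,4): clear
  edge (11,4)–(11,11): clear
  edge (11,11)–(2,9): clear
  edge (2,9)–(0,1): clear
  midpoint (17/2,37/2) outside
  → clear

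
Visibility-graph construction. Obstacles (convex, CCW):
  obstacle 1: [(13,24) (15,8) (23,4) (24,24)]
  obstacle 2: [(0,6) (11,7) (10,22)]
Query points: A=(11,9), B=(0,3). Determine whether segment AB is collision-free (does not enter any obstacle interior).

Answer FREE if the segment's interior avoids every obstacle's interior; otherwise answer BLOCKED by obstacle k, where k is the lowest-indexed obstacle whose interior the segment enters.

BLOCKED by obstacle 2

Obstacle 1 [(13,24) (15,8) (23,4) (24,24)]:
  edge (13,24)–(15,8): clear
  edge (15,8)–(23,4): clear
  edge (23,4)–(24,24): clear
  edge (24,24)–(13,24): clear
  midpoint (11/2,6) outside
  → clear
Obstacle 2 [(0,6) (11,7) (10,22)]:
  edge (0,6)–(11,7): crosses AB
  edge (11,7)–(10,22): crosses AB
  edge (10,22)–(0,6): clear
  → BLOCKED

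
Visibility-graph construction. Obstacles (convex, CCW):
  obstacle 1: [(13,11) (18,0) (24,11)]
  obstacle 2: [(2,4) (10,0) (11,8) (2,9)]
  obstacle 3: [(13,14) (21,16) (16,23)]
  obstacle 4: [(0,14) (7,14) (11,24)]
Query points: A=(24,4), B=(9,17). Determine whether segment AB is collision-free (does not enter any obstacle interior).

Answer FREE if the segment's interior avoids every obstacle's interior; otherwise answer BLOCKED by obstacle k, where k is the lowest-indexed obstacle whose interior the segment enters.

BLOCKED by obstacle 1

Obstacle 1 [(13,11) (18,0) (24,11)]:
  edge (13,11)–(18,0): clear
  edge (18,0)–(24,11): crosses AB
  edge (24,11)–(13,11): crosses AB
  → BLOCKED
Obstacle 2 [(2,4) (10,0) (11,8) (2,9)]:
  edge (2,4)–(10,0): clear
  edge (10,0)–(11,8): clear
  edge (11,8)–(2,9): clear
  edge (2,9)–(2,4): clear
  midpoint (33/2,21/2) outside
  → clear
Obstacle 3 [(13,14) (21,16) (16,23)]:
  edge (13,14)–(21,16): clear
  edge (21,16)–(16,23): clear
  edge (16,23)–(13,14): clear
  midpoint (33/2,21/2) outside
  → clear
Obstacle 4 [(0,14) (7,14) (11,24)]:
  edge (0,14)–(7,14): clear
  edge (7,14)–(11,24): clear
  edge (11,24)–(0,14): clear
  midpoint (33/2,21/2) outside
  → clear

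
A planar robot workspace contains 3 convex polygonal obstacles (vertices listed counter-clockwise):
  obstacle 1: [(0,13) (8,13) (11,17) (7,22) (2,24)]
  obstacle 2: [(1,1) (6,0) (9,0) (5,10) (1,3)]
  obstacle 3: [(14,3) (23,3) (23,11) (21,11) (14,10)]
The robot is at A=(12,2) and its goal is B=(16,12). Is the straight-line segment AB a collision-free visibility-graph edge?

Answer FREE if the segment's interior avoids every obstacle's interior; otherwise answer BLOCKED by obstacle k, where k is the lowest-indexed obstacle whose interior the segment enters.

BLOCKED by obstacle 3

Obstacle 1 [(0,13) (8,13) (11,17) (7,22) (2,24)]:
  edge (0,13)–(8,13): clear
  edge (8,13)–(11,17): clear
  edge (11,17)–(7,22): clear
  edge (7,22)–(2,24): clear
  edge (2,24)–(0,13): clear
  midpoint (14,7) outside
  → clear
Obstacle 2 [(1,1) (6,0) (9,0) (5,10) (1,3)]:
  edge (1,1)–(6,0): clear
  edge (6,0)–(9,0): clear
  edge (9,0)–(5,10): clear
  edge (5,10)–(1,3): clear
  edge (1,3)–(1,1): clear
  midpoint (14,7) outside
  → clear
Obstacle 3 [(14,3) (23,3) (23,11) (21,11) (14,10)]:
  edge (14,3)–(23,3): clear
  edge (23,3)–(23,11): clear
  edge (23,11)–(21,11): clear
  edge (21,11)–(14,10): crosses AB
  edge (14,10)–(14,3): crosses AB
  → BLOCKED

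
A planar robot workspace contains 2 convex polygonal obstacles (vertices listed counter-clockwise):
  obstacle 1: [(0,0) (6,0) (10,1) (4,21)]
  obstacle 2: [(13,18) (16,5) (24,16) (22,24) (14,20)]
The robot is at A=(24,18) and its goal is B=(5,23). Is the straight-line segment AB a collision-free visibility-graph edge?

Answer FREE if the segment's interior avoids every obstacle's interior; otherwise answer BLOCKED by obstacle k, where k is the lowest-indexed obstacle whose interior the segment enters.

BLOCKED by obstacle 2

Obstacle 1 [(0,0) (6,0) (10,1) (4,21)]:
  edge (0,0)–(6,0): clear
  edge (6,0)–(10,1): clear
  edge (10,1)–(4,21): clear
  edge (4,21)–(0,0): clear
  midpoint (29/2,41/2) outside
  → clear
Obstacle 2 [(13,18) (16,5) (24,16) (22,24) (14,20)]:
  edge (13,18)–(16,5): clear
  edge (16,5)–(24,16): clear
  edge (24,16)–(22,24): crosses AB
  edge (22,24)–(14,20): crosses AB
  edge (14,20)–(13,18): clear
  → BLOCKED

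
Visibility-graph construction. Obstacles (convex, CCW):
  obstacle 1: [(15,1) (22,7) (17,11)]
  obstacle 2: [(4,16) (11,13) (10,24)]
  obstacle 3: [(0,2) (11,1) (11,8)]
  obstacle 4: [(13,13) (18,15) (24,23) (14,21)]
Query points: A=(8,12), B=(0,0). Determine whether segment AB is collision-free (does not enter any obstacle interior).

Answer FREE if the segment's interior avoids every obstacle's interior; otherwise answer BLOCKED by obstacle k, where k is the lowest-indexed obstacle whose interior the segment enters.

Obstacle 1 [(15,1) (22,7) (17,11)]:
  edge (15,1)–(22,7): clear
  edge (22,7)–(17,11): clear
  edge (17,11)–(15,1): clear
  midpoint (4,6) outside
  → clear
Obstacle 2 [(4,16) (11,13) (10,24)]:
  edge (4,16)–(11,13): clear
  edge (11,13)–(10,24): clear
  edge (10,24)–(4,16): clear
  midpoint (4,6) outside
  → clear
Obstacle 3 [(0,2) (11,1) (11,8)]:
  edge (0,2)–(11,1): crosses AB
  edge (11,1)–(11,8): clear
  edge (11,8)–(0,2): crosses AB
  → BLOCKED
Obstacle 4 [(13,13) (18,15) (24,23) (14,21)]:
  edge (13,13)–(18,15): clear
  edge (18,15)–(24,23): clear
  edge (24,23)–(14,21): clear
  edge (14,21)–(13,13): clear
  midpoint (4,6) outside
  → clear

BLOCKED by obstacle 3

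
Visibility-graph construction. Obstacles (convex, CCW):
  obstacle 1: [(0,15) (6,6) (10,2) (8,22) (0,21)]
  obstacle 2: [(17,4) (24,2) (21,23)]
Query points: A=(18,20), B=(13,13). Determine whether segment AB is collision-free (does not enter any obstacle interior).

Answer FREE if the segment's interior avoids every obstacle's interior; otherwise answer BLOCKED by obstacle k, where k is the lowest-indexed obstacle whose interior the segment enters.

Obstacle 1 [(0,15) (6,6) (10,2) (8,22) (0,21)]:
  edge (0,15)–(6,6): clear
  edge (6,6)–(10,2): clear
  edge (10,2)–(8,22): clear
  edge (8,22)–(0,21): clear
  edge (0,21)–(0,15): clear
  midpoint (31/2,33/2) outside
  → clear
Obstacle 2 [(17,4) (24,2) (21,23)]:
  edge (17,4)–(24,2): clear
  edge (24,2)–(21,23): clear
  edge (21,23)–(17,4): clear
  midpoint (31/2,33/2) outside
  → clear

FREE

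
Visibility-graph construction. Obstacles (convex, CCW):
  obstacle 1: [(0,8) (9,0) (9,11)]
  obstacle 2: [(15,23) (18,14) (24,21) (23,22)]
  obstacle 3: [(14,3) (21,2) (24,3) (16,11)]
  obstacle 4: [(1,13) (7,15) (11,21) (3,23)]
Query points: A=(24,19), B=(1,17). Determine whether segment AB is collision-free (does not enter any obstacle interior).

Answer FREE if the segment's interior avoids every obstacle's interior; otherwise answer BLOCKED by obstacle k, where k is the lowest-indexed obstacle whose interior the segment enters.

BLOCKED by obstacle 2

Obstacle 1 [(0,8) (9,0) (9,11)]:
  edge (0,8)–(9,0): clear
  edge (9,0)–(9,11): clear
  edge (9,11)–(0,8): clear
  midpoint (25/2,18) outside
  → clear
Obstacle 2 [(15,23) (18,14) (24,21) (23,22)]:
  edge (15,23)–(18,14): crosses AB
  edge (18,14)–(24,21): crosses AB
  edge (24,21)–(23,22): clear
  edge (23,22)–(15,23): clear
  → BLOCKED
Obstacle 3 [(14,3) (21,2) (24,3) (16,11)]:
  edge (14,3)–(21,2): clear
  edge (21,2)–(24,3): clear
  edge (24,3)–(16,11): clear
  edge (16,11)–(14,3): clear
  midpoint (25/2,18) outside
  → clear
Obstacle 4 [(1,13) (7,15) (11,21) (3,23)]:
  edge (1,13)–(7,15): clear
  edge (7,15)–(11,21): crosses AB
  edge (11,21)–(3,23): clear
  edge (3,23)–(1,13): crosses AB
  → BLOCKED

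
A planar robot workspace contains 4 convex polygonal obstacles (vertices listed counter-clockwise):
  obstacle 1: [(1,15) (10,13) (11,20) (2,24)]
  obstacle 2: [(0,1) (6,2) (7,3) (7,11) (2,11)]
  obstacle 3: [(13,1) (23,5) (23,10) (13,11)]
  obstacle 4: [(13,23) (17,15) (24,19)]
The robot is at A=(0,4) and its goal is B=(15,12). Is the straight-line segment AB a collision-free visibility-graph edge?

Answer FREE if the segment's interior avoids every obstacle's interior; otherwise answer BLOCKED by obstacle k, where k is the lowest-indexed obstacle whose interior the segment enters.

BLOCKED by obstacle 2

Obstacle 1 [(1,15) (10,13) (11,20) (2,24)]:
  edge (1,15)–(10,13): clear
  edge (10,13)–(11,20): clear
  edge (11,20)–(2,24): clear
  edge (2,24)–(1,15): clear
  midpoint (15/2,8) outside
  → clear
Obstacle 2 [(0,1) (6,2) (7,3) (7,11) (2,11)]:
  edge (0,1)–(6,2): clear
  edge (6,2)–(7,3): clear
  edge (7,3)–(7,11): crosses AB
  edge (7,11)–(2,11): clear
  edge (2,11)–(0,1): crosses AB
  → BLOCKED
Obstacle 3 [(13,1) (23,5) (23,10) (13,11)]:
  edge (13,1)–(23,5): clear
  edge (23,5)–(23,10): clear
  edge (23,10)–(13,11): crosses AB
  edge (13,11)–(13,1): crosses AB
  → BLOCKED
Obstacle 4 [(13,23) (17,15) (24,19)]:
  edge (13,23)–(17,15): clear
  edge (17,15)–(24,19): clear
  edge (24,19)–(13,23): clear
  midpoint (15/2,8) outside
  → clear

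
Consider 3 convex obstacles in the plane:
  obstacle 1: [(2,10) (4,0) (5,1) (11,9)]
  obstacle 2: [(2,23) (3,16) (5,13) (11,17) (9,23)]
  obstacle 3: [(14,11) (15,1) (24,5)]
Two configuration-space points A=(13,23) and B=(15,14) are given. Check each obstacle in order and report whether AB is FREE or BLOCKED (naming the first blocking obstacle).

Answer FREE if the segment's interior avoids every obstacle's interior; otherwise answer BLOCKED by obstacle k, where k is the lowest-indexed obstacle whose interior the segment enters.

Obstacle 1 [(2,10) (4,0) (5,1) (11,9)]:
  edge (2,10)–(4,0): clear
  edge (4,0)–(5,1): clear
  edge (5,1)–(11,9): clear
  edge (11,9)–(2,10): clear
  midpoint (14,37/2) outside
  → clear
Obstacle 2 [(2,23) (3,16) (5,13) (11,17) (9,23)]:
  edge (2,23)–(3,16): clear
  edge (3,16)–(5,13): clear
  edge (5,13)–(11,17): clear
  edge (11,17)–(9,23): clear
  edge (9,23)–(2,23): clear
  midpoint (14,37/2) outside
  → clear
Obstacle 3 [(14,11) (15,1) (24,5)]:
  edge (14,11)–(15,1): clear
  edge (15,1)–(24,5): clear
  edge (24,5)–(14,11): clear
  midpoint (14,37/2) outside
  → clear

FREE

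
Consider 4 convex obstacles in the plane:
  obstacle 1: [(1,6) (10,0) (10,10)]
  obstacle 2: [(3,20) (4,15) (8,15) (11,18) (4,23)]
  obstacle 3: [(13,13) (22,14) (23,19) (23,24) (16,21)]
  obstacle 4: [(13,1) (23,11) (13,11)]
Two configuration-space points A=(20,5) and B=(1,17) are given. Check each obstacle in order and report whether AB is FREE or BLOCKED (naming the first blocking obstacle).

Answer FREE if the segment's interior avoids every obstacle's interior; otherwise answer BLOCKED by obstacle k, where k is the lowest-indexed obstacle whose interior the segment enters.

Obstacle 1 [(1,6) (10,0) (10,10)]:
  edge (1,6)–(10,0): clear
  edge (10,0)–(10,10): clear
  edge (10,10)–(1,6): clear
  midpoint (21/2,11) outside
  → clear
Obstacle 2 [(3,20) (4,15) (8,15) (11,18) (4,23)]:
  edge (3,20)–(4,15): crosses AB
  edge (4,15)–(8,15): crosses AB
  edge (8,15)–(11,18): clear
  edge (11,18)–(4,23): clear
  edge (4,23)–(3,20): clear
  → BLOCKED
Obstacle 3 [(13,13) (22,14) (23,19) (23,24) (16,21)]:
  edge (13,13)–(22,14): clear
  edge (22,14)–(23,19): clear
  edge (23,19)–(23,24): clear
  edge (23,24)–(16,21): clear
  edge (16,21)–(13,13): clear
  midpoint (21/2,11) outside
  → clear
Obstacle 4 [(13,1) (23,11) (13,11)]:
  edge (13,1)–(23,11): crosses AB
  edge (23,11)–(13,11): clear
  edge (13,11)–(13,1): crosses AB
  → BLOCKED

BLOCKED by obstacle 2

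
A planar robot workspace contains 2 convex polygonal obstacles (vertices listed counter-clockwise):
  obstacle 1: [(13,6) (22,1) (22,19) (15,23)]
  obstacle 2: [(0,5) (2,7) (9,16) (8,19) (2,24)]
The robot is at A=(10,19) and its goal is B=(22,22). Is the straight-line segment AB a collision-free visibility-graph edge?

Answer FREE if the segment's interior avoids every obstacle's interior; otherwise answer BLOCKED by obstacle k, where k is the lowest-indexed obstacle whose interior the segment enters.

BLOCKED by obstacle 1

Obstacle 1 [(13,6) (22,1) (22,19) (15,23)]:
  edge (13,6)–(22,1): clear
  edge (22,1)–(22,19): clear
  edge (22,19)–(15,23): crosses AB
  edge (15,23)–(13,6): crosses AB
  → BLOCKED
Obstacle 2 [(0,5) (2,7) (9,16) (8,19) (2,24)]:
  edge (0,5)–(2,7): clear
  edge (2,7)–(9,16): clear
  edge (9,16)–(8,19): clear
  edge (8,19)–(2,24): clear
  edge (2,24)–(0,5): clear
  midpoint (16,41/2) outside
  → clear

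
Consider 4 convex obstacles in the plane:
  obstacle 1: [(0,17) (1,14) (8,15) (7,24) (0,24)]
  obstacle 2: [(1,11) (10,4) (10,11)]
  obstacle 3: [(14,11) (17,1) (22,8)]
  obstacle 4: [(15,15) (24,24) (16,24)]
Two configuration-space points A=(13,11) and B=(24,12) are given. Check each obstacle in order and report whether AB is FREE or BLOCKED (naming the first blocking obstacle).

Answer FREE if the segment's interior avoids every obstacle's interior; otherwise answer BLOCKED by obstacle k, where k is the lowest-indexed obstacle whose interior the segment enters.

FREE

Obstacle 1 [(0,17) (1,14) (8,15) (7,24) (0,24)]:
  edge (0,17)–(1,14): clear
  edge (1,14)–(8,15): clear
  edge (8,15)–(7,24): clear
  edge (7,24)–(0,24): clear
  edge (0,24)–(0,17): clear
  midpoint (37/2,23/2) outside
  → clear
Obstacle 2 [(1,11) (10,4) (10,11)]:
  edge (1,11)–(10,4): clear
  edge (10,4)–(10,11): clear
  edge (10,11)–(1,11): clear
  midpoint (37/2,23/2) outside
  → clear
Obstacle 3 [(14,11) (17,1) (22,8)]:
  edge (14,11)–(17,1): clear
  edge (17,1)–(22,8): clear
  edge (22,8)–(14,11): clear
  midpoint (37/2,23/2) outside
  → clear
Obstacle 4 [(15,15) (24,24) (16,24)]:
  edge (15,15)–(24,24): clear
  edge (24,24)–(16,24): clear
  edge (16,24)–(15,15): clear
  midpoint (37/2,23/2) outside
  → clear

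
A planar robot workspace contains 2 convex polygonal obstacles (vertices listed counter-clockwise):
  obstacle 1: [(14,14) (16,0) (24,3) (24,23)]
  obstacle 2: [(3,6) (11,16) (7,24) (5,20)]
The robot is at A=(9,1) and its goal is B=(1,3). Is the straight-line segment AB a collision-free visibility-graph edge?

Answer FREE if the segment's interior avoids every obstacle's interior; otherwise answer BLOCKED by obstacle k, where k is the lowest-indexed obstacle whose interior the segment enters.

FREE

Obstacle 1 [(14,14) (16,0) (24,3) (24,23)]:
  edge (14,14)–(16,0): clear
  edge (16,0)–(24,3): clear
  edge (24,3)–(24,23): clear
  edge (24,23)–(14,14): clear
  midpoint (5,2) outside
  → clear
Obstacle 2 [(3,6) (11,16) (7,24) (5,20)]:
  edge (3,6)–(11,16): clear
  edge (11,16)–(7,24): clear
  edge (7,24)–(5,20): clear
  edge (5,20)–(3,6): clear
  midpoint (5,2) outside
  → clear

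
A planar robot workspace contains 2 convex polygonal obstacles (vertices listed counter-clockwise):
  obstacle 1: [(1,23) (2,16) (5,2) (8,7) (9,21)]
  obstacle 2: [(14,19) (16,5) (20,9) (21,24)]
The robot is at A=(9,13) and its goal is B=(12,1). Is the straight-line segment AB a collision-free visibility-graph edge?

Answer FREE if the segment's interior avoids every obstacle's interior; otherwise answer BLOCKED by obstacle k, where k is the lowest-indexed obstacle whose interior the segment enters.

Obstacle 1 [(1,23) (2,16) (5,2) (8,7) (9,21)]:
  edge (1,23)–(2,16): clear
  edge (2,16)–(5,2): clear
  edge (5,2)–(8,7): clear
  edge (8,7)–(9,21): clear
  edge (9,21)–(1,23): clear
  midpoint (21/2,7) outside
  → clear
Obstacle 2 [(14,19) (16,5) (20,9) (21,24)]:
  edge (14,19)–(16,5): clear
  edge (16,5)–(20,9): clear
  edge (20,9)–(21,24): clear
  edge (21,24)–(14,19): clear
  midpoint (21/2,7) outside
  → clear

FREE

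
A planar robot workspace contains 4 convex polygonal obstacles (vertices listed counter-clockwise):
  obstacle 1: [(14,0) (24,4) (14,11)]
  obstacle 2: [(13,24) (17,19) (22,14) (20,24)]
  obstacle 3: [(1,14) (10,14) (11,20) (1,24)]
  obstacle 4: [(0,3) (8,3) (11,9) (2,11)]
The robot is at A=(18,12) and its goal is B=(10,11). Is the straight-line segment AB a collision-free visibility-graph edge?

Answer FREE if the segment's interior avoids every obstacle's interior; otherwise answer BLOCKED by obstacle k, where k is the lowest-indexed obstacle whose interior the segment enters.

Obstacle 1 [(14,0) (24,4) (14,11)]:
  edge (14,0)–(24,4): clear
  edge (24,4)–(14,11): clear
  edge (14,11)–(14,0): clear
  midpoint (14,23/2) outside
  → clear
Obstacle 2 [(13,24) (17,19) (22,14) (20,24)]:
  edge (13,24)–(17,19): clear
  edge (17,19)–(22,14): clear
  edge (22,14)–(20,24): clear
  edge (20,24)–(13,24): clear
  midpoint (14,23/2) outside
  → clear
Obstacle 3 [(1,14) (10,14) (11,20) (1,24)]:
  edge (1,14)–(10,14): clear
  edge (10,14)–(11,20): clear
  edge (11,20)–(1,24): clear
  edge (1,24)–(1,14): clear
  midpoint (14,23/2) outside
  → clear
Obstacle 4 [(0,3) (8,3) (11,9) (2,11)]:
  edge (0,3)–(8,3): clear
  edge (8,3)–(11,9): clear
  edge (11,9)–(2,11): clear
  edge (2,11)–(0,3): clear
  midpoint (14,23/2) outside
  → clear

FREE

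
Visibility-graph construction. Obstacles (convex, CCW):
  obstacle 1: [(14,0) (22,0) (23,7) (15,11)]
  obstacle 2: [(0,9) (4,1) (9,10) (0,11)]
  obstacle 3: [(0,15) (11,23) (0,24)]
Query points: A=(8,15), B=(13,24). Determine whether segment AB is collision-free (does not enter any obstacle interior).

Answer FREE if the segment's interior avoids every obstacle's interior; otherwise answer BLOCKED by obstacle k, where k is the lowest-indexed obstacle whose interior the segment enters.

FREE

Obstacle 1 [(14,0) (22,0) (23,7) (15,11)]:
  edge (14,0)–(22,0): clear
  edge (22,0)–(23,7): clear
  edge (23,7)–(15,11): clear
  edge (15,11)–(14,0): clear
  midpoint (21/2,39/2) outside
  → clear
Obstacle 2 [(0,9) (4,1) (9,10) (0,11)]:
  edge (0,9)–(4,1): clear
  edge (4,1)–(9,10): clear
  edge (9,10)–(0,11): clear
  edge (0,11)–(0,9): clear
  midpoint (21/2,39/2) outside
  → clear
Obstacle 3 [(0,15) (11,23) (0,24)]:
  edge (0,15)–(11,23): clear
  edge (11,23)–(0,24): clear
  edge (0,24)–(0,15): clear
  midpoint (21/2,39/2) outside
  → clear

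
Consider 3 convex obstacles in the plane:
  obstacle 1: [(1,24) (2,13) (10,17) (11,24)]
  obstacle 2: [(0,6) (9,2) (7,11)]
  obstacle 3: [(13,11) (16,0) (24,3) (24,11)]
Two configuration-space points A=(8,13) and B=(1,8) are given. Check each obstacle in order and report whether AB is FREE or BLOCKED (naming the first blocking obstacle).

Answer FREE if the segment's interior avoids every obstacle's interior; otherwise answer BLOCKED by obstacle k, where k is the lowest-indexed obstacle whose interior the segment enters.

Obstacle 1 [(1,24) (2,13) (10,17) (11,24)]:
  edge (1,24)–(2,13): clear
  edge (2,13)–(10,17): clear
  edge (10,17)–(11,24): clear
  edge (11,24)–(1,24): clear
  midpoint (9/2,21/2) outside
  → clear
Obstacle 2 [(0,6) (9,2) (7,11)]:
  edge (0,6)–(9,2): clear
  edge (9,2)–(7,11): clear
  edge (7,11)–(0,6): clear
  midpoint (9/2,21/2) outside
  → clear
Obstacle 3 [(13,11) (16,0) (24,3) (24,11)]:
  edge (13,11)–(16,0): clear
  edge (16,0)–(24,3): clear
  edge (24,3)–(24,11): clear
  edge (24,11)–(13,11): clear
  midpoint (9/2,21/2) outside
  → clear

FREE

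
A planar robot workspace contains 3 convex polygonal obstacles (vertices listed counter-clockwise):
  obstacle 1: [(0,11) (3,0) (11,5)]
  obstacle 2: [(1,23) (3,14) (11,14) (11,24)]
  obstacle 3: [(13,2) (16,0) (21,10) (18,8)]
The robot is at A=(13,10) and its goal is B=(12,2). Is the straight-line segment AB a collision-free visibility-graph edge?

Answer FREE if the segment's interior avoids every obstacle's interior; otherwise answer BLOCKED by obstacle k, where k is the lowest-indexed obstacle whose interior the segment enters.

Obstacle 1 [(0,11) (3,0) (11,5)]:
  edge (0,11)–(3,0): clear
  edge (3,0)–(11,5): clear
  edge (11,5)–(0,11): clear
  midpoint (25/2,6) outside
  → clear
Obstacle 2 [(1,23) (3,14) (11,14) (11,24)]:
  edge (1,23)–(3,14): clear
  edge (3,14)–(11,14): clear
  edge (11,14)–(11,24): clear
  edge (11,24)–(1,23): clear
  midpoint (25/2,6) outside
  → clear
Obstacle 3 [(13,2) (16,0) (21,10) (18,8)]:
  edge (13,2)–(16,0): clear
  edge (16,0)–(21,10): clear
  edge (21,10)–(18,8): clear
  edge (18,8)–(13,2): clear
  midpoint (25/2,6) outside
  → clear

FREE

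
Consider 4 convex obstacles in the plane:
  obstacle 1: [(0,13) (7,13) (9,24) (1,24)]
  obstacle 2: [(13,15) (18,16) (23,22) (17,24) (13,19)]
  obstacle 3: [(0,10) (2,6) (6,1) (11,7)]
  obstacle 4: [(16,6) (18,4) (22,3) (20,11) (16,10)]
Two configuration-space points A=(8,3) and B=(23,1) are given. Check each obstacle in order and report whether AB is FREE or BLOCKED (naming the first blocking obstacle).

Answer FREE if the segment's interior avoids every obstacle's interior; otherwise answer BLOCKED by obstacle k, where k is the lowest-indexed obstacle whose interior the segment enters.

Obstacle 1 [(0,13) (7,13) (9,24) (1,24)]:
  edge (0,13)–(7,13): clear
  edge (7,13)–(9,24): clear
  edge (9,24)–(1,24): clear
  edge (1,24)–(0,13): clear
  midpoint (31/2,2) outside
  → clear
Obstacle 2 [(13,15) (18,16) (23,22) (17,24) (13,19)]:
  edge (13,15)–(18,16): clear
  edge (18,16)–(23,22): clear
  edge (23,22)–(17,24): clear
  edge (17,24)–(13,19): clear
  edge (13,19)–(13,15): clear
  midpoint (31/2,2) outside
  → clear
Obstacle 3 [(0,10) (2,6) (6,1) (11,7)]:
  edge (0,10)–(2,6): clear
  edge (2,6)–(6,1): clear
  edge (6,1)–(11,7): clear
  edge (11,7)–(0,10): clear
  midpoint (31/2,2) outside
  → clear
Obstacle 4 [(16,6) (18,4) (22,3) (20,11) (16,10)]:
  edge (16,6)–(18,4): clear
  edge (18,4)–(22,3): clear
  edge (22,3)–(20,11): clear
  edge (20,11)–(16,10): clear
  edge (16,10)–(16,6): clear
  midpoint (31/2,2) outside
  → clear

FREE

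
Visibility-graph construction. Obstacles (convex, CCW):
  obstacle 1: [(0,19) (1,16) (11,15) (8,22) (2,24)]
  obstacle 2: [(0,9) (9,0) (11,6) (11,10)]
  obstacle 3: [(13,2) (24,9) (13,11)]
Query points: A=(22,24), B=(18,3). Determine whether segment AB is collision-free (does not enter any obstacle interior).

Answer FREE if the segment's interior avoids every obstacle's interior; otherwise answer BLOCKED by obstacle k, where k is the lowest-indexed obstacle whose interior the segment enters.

Obstacle 1 [(0,19) (1,16) (11,15) (8,22) (2,24)]:
  edge (0,19)–(1,16): clear
  edge (1,16)–(11,15): clear
  edge (11,15)–(8,22): clear
  edge (8,22)–(2,24): clear
  edge (2,24)–(0,19): clear
  midpoint (20,27/2) outside
  → clear
Obstacle 2 [(0,9) (9,0) (11,6) (11,10)]:
  edge (0,9)–(9,0): clear
  edge (9,0)–(11,6): clear
  edge (11,6)–(11,10): clear
  edge (11,10)–(0,9): clear
  midpoint (20,27/2) outside
  → clear
Obstacle 3 [(13,2) (24,9) (13,11)]:
  edge (13,2)–(24,9): crosses AB
  edge (24,9)–(13,11): crosses AB
  edge (13,11)–(13,2): clear
  → BLOCKED

BLOCKED by obstacle 3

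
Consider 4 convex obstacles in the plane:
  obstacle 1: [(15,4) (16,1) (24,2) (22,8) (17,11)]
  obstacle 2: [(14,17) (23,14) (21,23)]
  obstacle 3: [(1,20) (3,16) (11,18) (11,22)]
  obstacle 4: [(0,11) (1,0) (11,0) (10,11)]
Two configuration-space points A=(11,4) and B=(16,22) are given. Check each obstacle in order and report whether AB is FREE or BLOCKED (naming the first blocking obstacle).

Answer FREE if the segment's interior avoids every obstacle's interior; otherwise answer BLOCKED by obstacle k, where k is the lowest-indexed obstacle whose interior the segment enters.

BLOCKED by obstacle 2

Obstacle 1 [(15,4) (16,1) (24,2) (22,8) (17,11)]:
  edge (15,4)–(16,1): clear
  edge (16,1)–(24,2): clear
  edge (24,2)–(22,8): clear
  edge (22,8)–(17,11): clear
  edge (17,11)–(15,4): clear
  midpoint (27/2,13) outside
  → clear
Obstacle 2 [(14,17) (23,14) (21,23)]:
  edge (14,17)–(23,14): crosses AB
  edge (23,14)–(21,23): clear
  edge (21,23)–(14,17): crosses AB
  → BLOCKED
Obstacle 3 [(1,20) (3,16) (11,18) (11,22)]:
  edge (1,20)–(3,16): clear
  edge (3,16)–(11,18): clear
  edge (11,18)–(11,22): clear
  edge (11,22)–(1,20): clear
  midpoint (27/2,13) outside
  → clear
Obstacle 4 [(0,11) (1,0) (11,0) (10,11)]:
  edge (0,11)–(1,0): clear
  edge (1,0)–(11,0): clear
  edge (11,0)–(10,11): clear
  edge (10,11)–(0,11): clear
  midpoint (27/2,13) outside
  → clear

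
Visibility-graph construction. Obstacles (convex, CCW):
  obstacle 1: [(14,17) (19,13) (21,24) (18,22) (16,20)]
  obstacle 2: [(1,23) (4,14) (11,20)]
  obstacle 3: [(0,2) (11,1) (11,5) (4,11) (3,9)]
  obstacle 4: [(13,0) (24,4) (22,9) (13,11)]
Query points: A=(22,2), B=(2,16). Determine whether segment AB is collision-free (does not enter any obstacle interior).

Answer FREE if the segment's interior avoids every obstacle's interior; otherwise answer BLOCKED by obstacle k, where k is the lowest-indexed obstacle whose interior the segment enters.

BLOCKED by obstacle 2

Obstacle 1 [(14,17) (19,13) (21,24) (18,22) (16,20)]:
  edge (14,17)–(19,13): clear
  edge (19,13)–(21,24): clear
  edge (21,24)–(18,22): clear
  edge (18,22)–(16,20): clear
  edge (16,20)–(14,17): clear
  midpoint (12,9) outside
  → clear
Obstacle 2 [(1,23) (4,14) (11,20)]:
  edge (1,23)–(4,14): crosses AB
  edge (4,14)–(11,20): crosses AB
  edge (11,20)–(1,23): clear
  → BLOCKED
Obstacle 3 [(0,2) (11,1) (11,5) (4,11) (3,9)]:
  edge (0,2)–(11,1): clear
  edge (11,1)–(11,5): clear
  edge (11,5)–(4,11): clear
  edge (4,11)–(3,9): clear
  edge (3,9)–(0,2): clear
  midpoint (12,9) outside
  → clear
Obstacle 4 [(13,0) (24,4) (22,9) (13,11)]:
  edge (13,0)–(24,4): crosses AB
  edge (24,4)–(22,9): clear
  edge (22,9)–(13,11): clear
  edge (13,11)–(13,0): crosses AB
  → BLOCKED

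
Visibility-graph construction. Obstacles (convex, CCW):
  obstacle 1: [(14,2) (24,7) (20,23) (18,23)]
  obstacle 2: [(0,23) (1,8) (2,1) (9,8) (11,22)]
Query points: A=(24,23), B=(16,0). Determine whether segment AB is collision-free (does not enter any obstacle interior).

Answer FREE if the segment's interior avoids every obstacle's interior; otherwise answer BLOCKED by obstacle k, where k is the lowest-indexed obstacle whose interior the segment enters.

BLOCKED by obstacle 1

Obstacle 1 [(14,2) (24,7) (20,23) (18,23)]:
  edge (14,2)–(24,7): crosses AB
  edge (24,7)–(20,23): crosses AB
  edge (20,23)–(18,23): clear
  edge (18,23)–(14,2): clear
  → BLOCKED
Obstacle 2 [(0,23) (1,8) (2,1) (9,8) (11,22)]:
  edge (0,23)–(1,8): clear
  edge (1,8)–(2,1): clear
  edge (2,1)–(9,8): clear
  edge (9,8)–(11,22): clear
  edge (11,22)–(0,23): clear
  midpoint (20,23/2) outside
  → clear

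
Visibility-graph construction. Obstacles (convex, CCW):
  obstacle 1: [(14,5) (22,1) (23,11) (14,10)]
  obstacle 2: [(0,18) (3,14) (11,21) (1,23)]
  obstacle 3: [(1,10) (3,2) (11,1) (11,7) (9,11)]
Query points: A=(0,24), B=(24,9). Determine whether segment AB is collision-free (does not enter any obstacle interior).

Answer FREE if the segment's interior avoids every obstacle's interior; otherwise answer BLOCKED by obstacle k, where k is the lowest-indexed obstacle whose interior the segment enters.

Obstacle 1 [(14,5) (22,1) (23,11) (14,10)]:
  edge (14,5)–(22,1): clear
  edge (22,1)–(23,11): crosses AB
  edge (23,11)–(14,10): crosses AB
  edge (14,10)–(14,5): clear
  → BLOCKED
Obstacle 2 [(0,18) (3,14) (11,21) (1,23)]:
  edge (0,18)–(3,14): clear
  edge (3,14)–(11,21): crosses AB
  edge (11,21)–(1,23): crosses AB
  edge (1,23)–(0,18): clear
  → BLOCKED
Obstacle 3 [(1,10) (3,2) (11,1) (11,7) (9,11)]:
  edge (1,10)–(3,2): clear
  edge (3,2)–(11,1): clear
  edge (11,1)–(11,7): clear
  edge (11,7)–(9,11): clear
  edge (9,11)–(1,10): clear
  midpoint (12,33/2) outside
  → clear

BLOCKED by obstacle 1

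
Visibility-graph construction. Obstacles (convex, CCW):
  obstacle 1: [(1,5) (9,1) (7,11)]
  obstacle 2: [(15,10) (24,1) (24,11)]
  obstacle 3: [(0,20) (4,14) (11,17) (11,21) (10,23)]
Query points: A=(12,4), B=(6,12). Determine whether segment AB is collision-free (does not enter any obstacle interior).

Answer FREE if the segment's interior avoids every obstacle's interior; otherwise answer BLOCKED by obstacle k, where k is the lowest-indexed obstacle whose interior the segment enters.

Obstacle 1 [(1,5) (9,1) (7,11)]:
  edge (1,5)–(9,1): clear
  edge (9,1)–(7,11): crosses AB
  edge (7,11)–(1,5): crosses AB
  → BLOCKED
Obstacle 2 [(15,10) (24,1) (24,11)]:
  edge (15,10)–(24,1): clear
  edge (24,1)–(24,11): clear
  edge (24,11)–(15,10): clear
  midpoint (9,8) outside
  → clear
Obstacle 3 [(0,20) (4,14) (11,17) (11,21) (10,23)]:
  edge (0,20)–(4,14): clear
  edge (4,14)–(11,17): clear
  edge (11,17)–(11,21): clear
  edge (11,21)–(10,23): clear
  edge (10,23)–(0,20): clear
  midpoint (9,8) outside
  → clear

BLOCKED by obstacle 1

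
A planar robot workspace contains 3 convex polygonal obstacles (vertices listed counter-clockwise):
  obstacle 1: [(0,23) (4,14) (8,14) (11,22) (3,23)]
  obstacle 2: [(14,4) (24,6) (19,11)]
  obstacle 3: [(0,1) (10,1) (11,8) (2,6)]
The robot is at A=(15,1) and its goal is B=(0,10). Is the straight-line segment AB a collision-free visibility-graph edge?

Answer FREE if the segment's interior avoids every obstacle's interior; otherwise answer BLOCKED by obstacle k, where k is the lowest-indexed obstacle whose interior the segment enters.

BLOCKED by obstacle 3

Obstacle 1 [(0,23) (4,14) (8,14) (11,22) (3,23)]:
  edge (0,23)–(4,14): clear
  edge (4,14)–(8,14): clear
  edge (8,14)–(11,22): clear
  edge (11,22)–(3,23): clear
  edge (3,23)–(0,23): clear
  midpoint (15/2,11/2) outside
  → clear
Obstacle 2 [(14,4) (24,6) (19,11)]:
  edge (14,4)–(24,6): clear
  edge (24,6)–(19,11): clear
  edge (19,11)–(14,4): clear
  midpoint (15/2,11/2) outside
  → clear
Obstacle 3 [(0,1) (10,1) (11,8) (2,6)]:
  edge (0,1)–(10,1): clear
  edge (10,1)–(11,8): crosses AB
  edge (11,8)–(2,6): crosses AB
  edge (2,6)–(0,1): clear
  → BLOCKED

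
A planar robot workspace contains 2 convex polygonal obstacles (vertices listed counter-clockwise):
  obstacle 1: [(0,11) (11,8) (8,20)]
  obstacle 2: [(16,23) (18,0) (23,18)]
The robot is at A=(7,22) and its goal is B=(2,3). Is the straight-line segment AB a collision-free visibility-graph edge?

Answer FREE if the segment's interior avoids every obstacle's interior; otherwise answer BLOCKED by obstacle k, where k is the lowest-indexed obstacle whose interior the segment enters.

Obstacle 1 [(0,11) (11,8) (8,20)]:
  edge (0,11)–(11,8): crosses AB
  edge (11,8)–(8,20): clear
  edge (8,20)–(0,11): crosses AB
  → BLOCKED
Obstacle 2 [(16,23) (18,0) (23,18)]:
  edge (16,23)–(18,0): clear
  edge (18,0)–(23,18): clear
  edge (23,18)–(16,23): clear
  midpoint (9/2,25/2) outside
  → clear

BLOCKED by obstacle 1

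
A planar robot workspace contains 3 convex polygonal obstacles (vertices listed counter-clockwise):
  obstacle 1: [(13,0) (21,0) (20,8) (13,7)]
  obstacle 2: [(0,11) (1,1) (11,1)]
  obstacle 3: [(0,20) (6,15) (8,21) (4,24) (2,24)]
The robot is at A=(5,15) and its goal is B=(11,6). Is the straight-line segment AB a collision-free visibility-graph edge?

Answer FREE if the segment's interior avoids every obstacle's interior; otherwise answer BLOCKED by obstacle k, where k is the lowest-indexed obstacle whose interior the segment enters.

FREE

Obstacle 1 [(13,0) (21,0) (20,8) (13,7)]:
  edge (13,0)–(21,0): clear
  edge (21,0)–(20,8): clear
  edge (20,8)–(13,7): clear
  edge (13,7)–(13,0): clear
  midpoint (8,21/2) outside
  → clear
Obstacle 2 [(0,11) (1,1) (11,1)]:
  edge (0,11)–(1,1): clear
  edge (1,1)–(11,1): clear
  edge (11,1)–(0,11): clear
  midpoint (8,21/2) outside
  → clear
Obstacle 3 [(0,20) (6,15) (8,21) (4,24) (2,24)]:
  edge (0,20)–(6,15): clear
  edge (6,15)–(8,21): clear
  edge (8,21)–(4,24): clear
  edge (4,24)–(2,24): clear
  edge (2,24)–(0,20): clear
  midpoint (8,21/2) outside
  → clear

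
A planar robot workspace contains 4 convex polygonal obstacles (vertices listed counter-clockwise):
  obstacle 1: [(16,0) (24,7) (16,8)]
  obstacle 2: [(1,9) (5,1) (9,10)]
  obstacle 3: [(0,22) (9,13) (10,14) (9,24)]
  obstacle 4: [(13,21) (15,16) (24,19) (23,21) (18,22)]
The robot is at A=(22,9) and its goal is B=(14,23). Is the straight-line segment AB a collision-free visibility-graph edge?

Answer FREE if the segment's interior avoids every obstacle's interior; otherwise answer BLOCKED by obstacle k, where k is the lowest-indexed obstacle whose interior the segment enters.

BLOCKED by obstacle 4

Obstacle 1 [(16,0) (24,7) (16,8)]:
  edge (16,0)–(24,7): clear
  edge (24,7)–(16,8): clear
  edge (16,8)–(16,0): clear
  midpoint (18,16) outside
  → clear
Obstacle 2 [(1,9) (5,1) (9,10)]:
  edge (1,9)–(5,1): clear
  edge (5,1)–(9,10): clear
  edge (9,10)–(1,9): clear
  midpoint (18,16) outside
  → clear
Obstacle 3 [(0,22) (9,13) (10,14) (9,24)]:
  edge (0,22)–(9,13): clear
  edge (9,13)–(10,14): clear
  edge (10,14)–(9,24): clear
  edge (9,24)–(0,22): clear
  midpoint (18,16) outside
  → clear
Obstacle 4 [(13,21) (15,16) (24,19) (23,21) (18,22)]:
  edge (13,21)–(15,16): clear
  edge (15,16)–(24,19): crosses AB
  edge (24,19)–(23,21): clear
  edge (23,21)–(18,22): clear
  edge (18,22)–(13,21): crosses AB
  → BLOCKED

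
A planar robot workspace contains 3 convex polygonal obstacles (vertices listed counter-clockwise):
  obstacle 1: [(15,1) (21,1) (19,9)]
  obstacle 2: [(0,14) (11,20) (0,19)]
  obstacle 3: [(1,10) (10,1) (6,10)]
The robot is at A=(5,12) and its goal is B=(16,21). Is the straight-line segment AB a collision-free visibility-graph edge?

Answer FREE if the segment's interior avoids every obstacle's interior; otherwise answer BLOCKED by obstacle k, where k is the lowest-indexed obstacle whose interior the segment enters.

FREE

Obstacle 1 [(15,1) (21,1) (19,9)]:
  edge (15,1)–(21,1): clear
  edge (21,1)–(19,9): clear
  edge (19,9)–(15,1): clear
  midpoint (21/2,33/2) outside
  → clear
Obstacle 2 [(0,14) (11,20) (0,19)]:
  edge (0,14)–(11,20): clear
  edge (11,20)–(0,19): clear
  edge (0,19)–(0,14): clear
  midpoint (21/2,33/2) outside
  → clear
Obstacle 3 [(1,10) (10,1) (6,10)]:
  edge (1,10)–(10,1): clear
  edge (10,1)–(6,10): clear
  edge (6,10)–(1,10): clear
  midpoint (21/2,33/2) outside
  → clear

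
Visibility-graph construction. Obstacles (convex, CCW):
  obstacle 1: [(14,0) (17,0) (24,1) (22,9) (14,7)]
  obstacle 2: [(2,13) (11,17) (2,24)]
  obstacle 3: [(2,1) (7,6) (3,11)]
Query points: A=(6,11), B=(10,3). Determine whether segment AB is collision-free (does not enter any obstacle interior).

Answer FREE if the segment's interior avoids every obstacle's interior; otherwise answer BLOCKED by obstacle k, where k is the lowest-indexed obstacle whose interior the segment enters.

Obstacle 1 [(14,0) (17,0) (24,1) (22,9) (14,7)]:
  edge (14,0)–(17,0): clear
  edge (17,0)–(24,1): clear
  edge (24,1)–(22,9): clear
  edge (22,9)–(14,7): clear
  edge (14,7)–(14,0): clear
  midpoint (8,7) outside
  → clear
Obstacle 2 [(2,13) (11,17) (2,24)]:
  edge (2,13)–(11,17): clear
  edge (11,17)–(2,24): clear
  edge (2,24)–(2,13): clear
  midpoint (8,7) outside
  → clear
Obstacle 3 [(2,1) (7,6) (3,11)]:
  edge (2,1)–(7,6): clear
  edge (7,6)–(3,11): clear
  edge (3,11)–(2,1): clear
  midpoint (8,7) outside
  → clear

FREE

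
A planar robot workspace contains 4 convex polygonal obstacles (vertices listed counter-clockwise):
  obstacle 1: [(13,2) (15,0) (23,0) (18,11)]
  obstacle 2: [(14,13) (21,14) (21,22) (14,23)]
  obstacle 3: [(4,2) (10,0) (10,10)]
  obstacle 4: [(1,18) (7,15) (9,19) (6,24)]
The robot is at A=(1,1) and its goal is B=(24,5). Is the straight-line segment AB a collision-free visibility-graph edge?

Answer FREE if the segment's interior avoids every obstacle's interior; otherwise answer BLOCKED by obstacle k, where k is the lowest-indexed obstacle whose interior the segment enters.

BLOCKED by obstacle 1

Obstacle 1 [(13,2) (15,0) (23,0) (18,11)]:
  edge (13,2)–(15,0): clear
  edge (15,0)–(23,0): clear
  edge (23,0)–(18,11): crosses AB
  edge (18,11)–(13,2): crosses AB
  → BLOCKED
Obstacle 2 [(14,13) (21,14) (21,22) (14,23)]:
  edge (14,13)–(21,14): clear
  edge (21,14)–(21,22): clear
  edge (21,22)–(14,23): clear
  edge (14,23)–(14,13): clear
  midpoint (25/2,3) outside
  → clear
Obstacle 3 [(4,2) (10,0) (10,10)]:
  edge (4,2)–(10,0): crosses AB
  edge (10,0)–(10,10): crosses AB
  edge (10,10)–(4,2): clear
  → BLOCKED
Obstacle 4 [(1,18) (7,15) (9,19) (6,24)]:
  edge (1,18)–(7,15): clear
  edge (7,15)–(9,19): clear
  edge (9,19)–(6,24): clear
  edge (6,24)–(1,18): clear
  midpoint (25/2,3) outside
  → clear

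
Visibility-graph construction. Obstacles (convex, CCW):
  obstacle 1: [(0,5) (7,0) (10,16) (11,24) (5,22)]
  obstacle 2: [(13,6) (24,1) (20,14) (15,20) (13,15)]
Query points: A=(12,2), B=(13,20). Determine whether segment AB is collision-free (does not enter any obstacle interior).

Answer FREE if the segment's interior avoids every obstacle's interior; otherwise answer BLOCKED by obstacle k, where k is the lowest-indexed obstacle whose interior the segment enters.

FREE

Obstacle 1 [(0,5) (7,0) (10,16) (11,24) (5,22)]:
  edge (0,5)–(7,0): clear
  edge (7,0)–(10,16): clear
  edge (10,16)–(11,24): clear
  edge (11,24)–(5,22): clear
  edge (5,22)–(0,5): clear
  midpoint (25/2,11) outside
  → clear
Obstacle 2 [(13,6) (24,1) (20,14) (15,20) (13,15)]:
  edge (13,6)–(24,1): clear
  edge (24,1)–(20,14): clear
  edge (20,14)–(15,20): clear
  edge (15,20)–(13,15): clear
  edge (13,15)–(13,6): clear
  midpoint (25/2,11) outside
  → clear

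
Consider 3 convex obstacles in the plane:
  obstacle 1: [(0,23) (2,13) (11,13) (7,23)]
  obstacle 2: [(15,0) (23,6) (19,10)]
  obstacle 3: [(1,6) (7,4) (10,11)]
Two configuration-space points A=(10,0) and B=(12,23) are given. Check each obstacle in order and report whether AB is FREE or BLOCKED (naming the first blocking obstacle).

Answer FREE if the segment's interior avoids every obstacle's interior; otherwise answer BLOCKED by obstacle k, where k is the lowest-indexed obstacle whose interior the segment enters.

Obstacle 1 [(0,23) (2,13) (11,13) (7,23)]:
  edge (0,23)–(2,13): clear
  edge (2,13)–(11,13): clear
  edge (11,13)–(7,23): clear
  edge (7,23)–(0,23): clear
  midpoint (11,23/2) outside
  → clear
Obstacle 2 [(15,0) (23,6) (19,10)]:
  edge (15,0)–(23,6): clear
  edge (23,6)–(19,10): clear
  edge (19,10)–(15,0): clear
  midpoint (11,23/2) outside
  → clear
Obstacle 3 [(1,6) (7,4) (10,11)]:
  edge (1,6)–(7,4): clear
  edge (7,4)–(10,11): clear
  edge (10,11)–(1,6): clear
  midpoint (11,23/2) outside
  → clear

FREE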